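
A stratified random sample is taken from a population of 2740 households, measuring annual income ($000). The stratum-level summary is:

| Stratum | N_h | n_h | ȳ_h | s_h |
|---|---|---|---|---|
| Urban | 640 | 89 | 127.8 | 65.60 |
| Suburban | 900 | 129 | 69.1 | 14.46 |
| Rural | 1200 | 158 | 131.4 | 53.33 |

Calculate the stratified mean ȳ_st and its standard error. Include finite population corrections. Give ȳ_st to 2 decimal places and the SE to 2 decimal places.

ȳ_st ≈ 110.10, SE ≈ 2.33

ȳ_st = Σ W_h ȳ_h = (640·127.8 + 900·69.1 + 1200·131.4)/2740 = 110.09562
V̂(ȳ_st) = Σ W_h² (1 − n_h/N_h) s_h²/n_h, with W_h = N_h/N and N = 2740:
  stratum Urban: (640/2740)²·(1 − 89/640)·65.60²/89 = 2.27116
  stratum Suburban: (900/2740)²·(1 − 129/900)·14.46²/129 = 0.149811
  stratum Rural: (1200/2740)²·(1 − 158/1200)·53.33²/158 = 2.99802
V̂(ȳ_st) = 5.41899
SE(ȳ_st) = √5.41899 = 2.32787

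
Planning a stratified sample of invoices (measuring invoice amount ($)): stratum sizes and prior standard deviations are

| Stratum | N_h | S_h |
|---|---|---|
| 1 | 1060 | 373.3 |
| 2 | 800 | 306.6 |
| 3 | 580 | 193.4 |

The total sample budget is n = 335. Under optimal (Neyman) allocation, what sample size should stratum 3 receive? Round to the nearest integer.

Neyman allocation: n_h = n · N_h S_h / Σ N_i S_i, with n = 335.
  stratum 1: N_h·S_h = 1060·373.3 = 395698.00
  stratum 2: N_h·S_h = 800·306.6 = 245280.00
  stratum 3: N_h·S_h = 580·193.4 = 112172.00
Σ N_h S_h = 753150.00
n for stratum 3 = 335·112172.00/753150.00 = 49.894 → 50

50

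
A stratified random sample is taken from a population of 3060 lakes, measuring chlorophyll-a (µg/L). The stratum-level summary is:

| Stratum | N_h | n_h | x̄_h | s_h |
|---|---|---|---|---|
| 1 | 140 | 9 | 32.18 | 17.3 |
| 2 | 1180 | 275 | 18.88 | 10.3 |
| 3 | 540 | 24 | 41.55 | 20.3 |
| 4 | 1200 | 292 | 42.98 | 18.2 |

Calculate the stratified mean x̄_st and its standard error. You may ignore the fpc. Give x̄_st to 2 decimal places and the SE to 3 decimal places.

x̄_st = Σ W_h x̄_h = (140·32.18 + 1180·18.88 + 540·41.55 + 1200·42.98)/3060 = 32.94007
V̂(x̄_st) = Σ W_h² s_h²/n_h, with W_h = N_h/N and N = 3060:
  stratum 1: (140/3060)²·17.3²/9 = 0.0696086
  stratum 2: (1180/3060)²·10.3²/275 = 0.0573671
  stratum 3: (540/3060)²·20.3²/24 = 0.534719
  stratum 4: (1200/3060)²·18.2²/292 = 0.174453
V̂(x̄_st) = 0.836148
SE(x̄_st) = √0.836148 = 0.914411

x̄_st ≈ 32.94, SE ≈ 0.914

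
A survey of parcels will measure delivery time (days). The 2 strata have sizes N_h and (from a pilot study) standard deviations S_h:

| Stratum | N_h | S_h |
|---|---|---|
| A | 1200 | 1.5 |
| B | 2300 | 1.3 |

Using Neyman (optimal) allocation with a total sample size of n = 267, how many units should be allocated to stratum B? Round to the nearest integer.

167

Neyman allocation: n_h = n · N_h S_h / Σ N_i S_i, with n = 267.
  stratum A: N_h·S_h = 1200·1.5 = 1800.00
  stratum B: N_h·S_h = 2300·1.3 = 2990.00
Σ N_h S_h = 4790.00
n for stratum B = 267·2990.00/4790.00 = 166.666 → 167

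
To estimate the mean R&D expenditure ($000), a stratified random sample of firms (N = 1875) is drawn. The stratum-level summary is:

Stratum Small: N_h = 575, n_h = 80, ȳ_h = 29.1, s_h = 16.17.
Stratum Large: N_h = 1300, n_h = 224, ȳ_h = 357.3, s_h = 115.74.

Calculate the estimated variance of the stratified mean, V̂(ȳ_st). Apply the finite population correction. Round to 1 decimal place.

V̂(ȳ_st) = Σ W_h² (1 − n_h/N_h) s_h²/n_h, with W_h = N_h/N and N = 1875:
  stratum Small: (575/1875)²·(1 − 80/575)·16.17²/80 = 0.264607
  stratum Large: (1300/1875)²·(1 − 224/1300)·115.74²/224 = 23.7942
V̂(ȳ_st) = 24.0589

V̂(ȳ_st) ≈ 24.1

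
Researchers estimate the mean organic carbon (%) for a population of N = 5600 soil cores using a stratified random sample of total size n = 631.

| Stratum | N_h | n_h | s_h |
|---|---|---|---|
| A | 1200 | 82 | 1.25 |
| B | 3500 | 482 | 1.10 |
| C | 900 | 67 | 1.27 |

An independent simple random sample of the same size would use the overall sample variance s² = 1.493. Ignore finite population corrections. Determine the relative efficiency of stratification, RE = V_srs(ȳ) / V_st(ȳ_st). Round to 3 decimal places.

RE ≈ 0.955

V̂(ȳ_st) = Σ W_h² s_h²/n_h, with W_h = N_h/N and N = 5600:
  stratum A: (1200/5600)²·1.25²/82 = 0.000874969
  stratum B: (3500/5600)²·1.10²/482 = 0.000980615
  stratum C: (900/5600)²·1.27²/67 = 0.000621787
V_st = 0.00247737
V_srs = s²/n = 1.493/631 = 0.00236609
Relative efficiency = V_srs / V_st = 0.00236609/0.00247737 = 0.9551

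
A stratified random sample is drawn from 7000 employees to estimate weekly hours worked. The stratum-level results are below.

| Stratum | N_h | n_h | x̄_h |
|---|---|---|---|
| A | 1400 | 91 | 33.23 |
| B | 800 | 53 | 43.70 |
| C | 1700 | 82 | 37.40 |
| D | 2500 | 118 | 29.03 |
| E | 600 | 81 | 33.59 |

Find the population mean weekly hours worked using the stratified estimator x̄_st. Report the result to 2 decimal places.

x̄_st ≈ 33.97

N = Σ N_h = 7000. Stratum weights W_h = N_h/N.
x̄_st = (1400·33.23 + 800·43.70 + 1700·37.40 + 2500·29.03 + 600·33.59) / 7000 = 33.9701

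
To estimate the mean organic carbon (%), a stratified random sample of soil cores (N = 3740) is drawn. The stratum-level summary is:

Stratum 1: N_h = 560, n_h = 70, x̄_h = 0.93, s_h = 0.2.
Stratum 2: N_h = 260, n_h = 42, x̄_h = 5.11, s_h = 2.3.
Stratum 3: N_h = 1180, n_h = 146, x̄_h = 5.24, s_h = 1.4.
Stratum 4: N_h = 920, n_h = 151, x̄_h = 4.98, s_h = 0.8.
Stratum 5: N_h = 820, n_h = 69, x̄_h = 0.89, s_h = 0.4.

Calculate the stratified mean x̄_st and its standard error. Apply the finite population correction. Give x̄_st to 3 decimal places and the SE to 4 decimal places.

x̄_st = Σ W_h x̄_h = (560·0.93 + 260·5.11 + 1180·5.24 + 920·4.98 + 820·0.89)/3740 = 3.56791
V̂(x̄_st) = Σ W_h² (1 − n_h/N_h) s_h²/n_h, with W_h = N_h/N and N = 3740:
  stratum 1: (560/3740)²·(1 − 70/560)·0.2²/70 = 1.12099e-05
  stratum 2: (260/3740)²·(1 − 42/260)·2.3²/42 = 0.000510379
  stratum 3: (1180/3740)²·(1 − 146/1180)·1.4²/146 = 0.00117102
  stratum 4: (920/3740)²·(1 − 151/920)·0.8²/151 = 0.000214375
  stratum 5: (820/3740)²·(1 − 69/820)·0.4²/69 = 0.00010209
V̂(x̄_st) = 0.00200907
SE(x̄_st) = √0.00200907 = 0.0448226

x̄_st ≈ 3.568, SE ≈ 0.0448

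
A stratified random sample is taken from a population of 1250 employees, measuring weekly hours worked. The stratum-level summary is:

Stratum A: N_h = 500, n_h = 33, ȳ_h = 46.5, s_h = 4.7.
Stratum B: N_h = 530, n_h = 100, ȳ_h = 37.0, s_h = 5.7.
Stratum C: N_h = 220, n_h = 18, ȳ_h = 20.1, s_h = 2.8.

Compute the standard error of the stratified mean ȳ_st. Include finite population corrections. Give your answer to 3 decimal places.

V̂(ȳ_st) = Σ W_h² (1 − n_h/N_h) s_h²/n_h, with W_h = N_h/N and N = 1250:
  stratum A: (500/1250)²·(1 − 33/500)·4.7²/33 = 0.100034
  stratum B: (530/1250)²·(1 − 100/530)·5.7²/100 = 0.0473886
  stratum C: (220/1250)²·(1 − 18/220)·2.8²/18 = 0.0123879
V̂(ȳ_st) = 0.159811
SE(ȳ_st) = √0.159811 = 0.399763

SE(ȳ_st) ≈ 0.400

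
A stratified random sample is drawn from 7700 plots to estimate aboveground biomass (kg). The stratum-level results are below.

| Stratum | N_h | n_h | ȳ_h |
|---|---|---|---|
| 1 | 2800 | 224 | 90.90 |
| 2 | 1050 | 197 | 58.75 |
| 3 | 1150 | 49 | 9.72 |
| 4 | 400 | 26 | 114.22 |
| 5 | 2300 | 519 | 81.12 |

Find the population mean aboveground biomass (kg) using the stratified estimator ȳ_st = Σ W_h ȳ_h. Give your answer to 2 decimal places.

ȳ_st ≈ 72.68

N = Σ N_h = 7700. Stratum weights W_h = N_h/N.
ȳ_st = (2800·90.90 + 1050·58.75 + 1150·9.72 + 400·114.22 + 2300·81.12) / 7700 = 72.6818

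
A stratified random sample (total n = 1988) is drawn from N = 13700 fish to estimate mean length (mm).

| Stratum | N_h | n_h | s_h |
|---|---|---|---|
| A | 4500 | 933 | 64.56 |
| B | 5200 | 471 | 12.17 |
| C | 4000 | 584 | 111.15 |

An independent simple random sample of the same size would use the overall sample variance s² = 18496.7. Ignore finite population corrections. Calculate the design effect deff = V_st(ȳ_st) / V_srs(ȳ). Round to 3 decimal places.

V̂(ȳ_st) = Σ W_h² s_h²/n_h, with W_h = N_h/N and N = 13700:
  stratum A: (4500/13700)²·64.56²/933 = 0.48198
  stratum B: (5200/13700)²·12.17²/471 = 0.0453029
  stratum C: (4000/13700)²·111.15²/584 = 1.80337
V_st = 2.33065
V_srs = s²/n = 18496.7/1988 = 9.30418
deff = V_st / V_srs = 2.33065/9.30418 = 0.2505

deff ≈ 0.250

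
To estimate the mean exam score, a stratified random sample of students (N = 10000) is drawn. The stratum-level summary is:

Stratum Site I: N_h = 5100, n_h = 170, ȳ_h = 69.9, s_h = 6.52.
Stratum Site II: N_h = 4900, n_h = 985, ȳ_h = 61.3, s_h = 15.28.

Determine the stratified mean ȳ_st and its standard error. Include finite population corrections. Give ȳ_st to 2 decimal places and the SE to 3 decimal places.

ȳ_st ≈ 65.69, SE ≈ 0.329

ȳ_st = Σ W_h ȳ_h = (5100·69.9 + 4900·61.3)/10000 = 65.68600
V̂(ȳ_st) = Σ W_h² (1 − n_h/N_h) s_h²/n_h, with W_h = N_h/N and N = 10000:
  stratum Site I: (5100/10000)²·(1 − 170/5100)·6.52²/170 = 0.0628729
  stratum Site II: (4900/10000)²·(1 − 985/4900)·15.28²/985 = 0.0454714
V̂(ȳ_st) = 0.108344
SE(ȳ_st) = √0.108344 = 0.329157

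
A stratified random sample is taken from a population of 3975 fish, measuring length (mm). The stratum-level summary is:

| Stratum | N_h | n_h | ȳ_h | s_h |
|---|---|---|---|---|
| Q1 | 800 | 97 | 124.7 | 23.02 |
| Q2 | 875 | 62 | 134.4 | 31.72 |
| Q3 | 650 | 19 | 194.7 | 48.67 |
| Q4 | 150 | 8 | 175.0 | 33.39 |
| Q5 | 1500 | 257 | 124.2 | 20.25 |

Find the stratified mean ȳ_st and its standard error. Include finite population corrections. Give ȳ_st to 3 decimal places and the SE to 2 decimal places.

ȳ_st = Σ W_h ȳ_h = (800·124.7 + 875·134.4 + 650·194.7 + 150·175.0 + 1500·124.2)/3975 = 139.99119
V̂(ȳ_st) = Σ W_h² (1 − n_h/N_h) s_h²/n_h, with W_h = N_h/N and N = 3975:
  stratum Q1: (800/3975)²·(1 − 97/800)·23.02²/97 = 0.194451
  stratum Q2: (875/3975)²·(1 − 62/875)·31.72²/62 = 0.730633
  stratum Q3: (650/3975)²·(1 − 19/650)·48.67²/19 = 3.23622
  stratum Q4: (150/3975)²·(1 − 8/150)·33.39²/8 = 0.187866
  stratum Q5: (1500/3975)²·(1 − 257/1500)·20.25²/257 = 0.18828
V̂(ȳ_st) = 4.53745
SE(ȳ_st) = √4.53745 = 2.13013

ȳ_st ≈ 139.991, SE ≈ 2.13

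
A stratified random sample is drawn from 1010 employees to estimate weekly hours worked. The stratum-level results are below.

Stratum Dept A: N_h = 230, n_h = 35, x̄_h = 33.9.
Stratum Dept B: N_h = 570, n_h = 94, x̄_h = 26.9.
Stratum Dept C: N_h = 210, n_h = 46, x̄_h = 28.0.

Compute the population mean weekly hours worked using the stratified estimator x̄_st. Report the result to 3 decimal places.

N = Σ N_h = 1010. Stratum weights W_h = N_h/N.
x̄_st = (230·33.9 + 570·26.9 + 210·28.0) / 1010 = 28.72277

x̄_st ≈ 28.723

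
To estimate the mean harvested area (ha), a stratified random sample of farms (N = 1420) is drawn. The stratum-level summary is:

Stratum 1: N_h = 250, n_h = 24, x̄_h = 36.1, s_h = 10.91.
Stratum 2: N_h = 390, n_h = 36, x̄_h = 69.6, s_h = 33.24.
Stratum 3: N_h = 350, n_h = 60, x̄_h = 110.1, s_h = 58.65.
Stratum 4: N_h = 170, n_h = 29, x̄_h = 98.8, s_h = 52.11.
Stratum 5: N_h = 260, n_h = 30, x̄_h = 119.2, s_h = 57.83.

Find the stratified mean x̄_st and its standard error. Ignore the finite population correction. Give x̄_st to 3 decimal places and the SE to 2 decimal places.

x̄_st = Σ W_h x̄_h = (250·36.1 + 390·69.6 + 350·110.1 + 170·98.8 + 260·119.2)/1420 = 86.26197
V̂(x̄_st) = Σ W_h² s_h²/n_h, with W_h = N_h/N and N = 1420:
  stratum 1: (250/1420)²·10.91²/24 = 0.153724
  stratum 2: (390/1420)²·33.24²/36 = 2.31511
  stratum 3: (350/1420)²·58.65²/60 = 3.48293
  stratum 4: (170/1420)²·52.11²/29 = 1.34204
  stratum 5: (260/1420)²·57.83²/30 = 3.73728
V̂(x̄_st) = 11.0311
SE(x̄_st) = √11.0311 = 3.32131

x̄_st ≈ 86.262, SE ≈ 3.32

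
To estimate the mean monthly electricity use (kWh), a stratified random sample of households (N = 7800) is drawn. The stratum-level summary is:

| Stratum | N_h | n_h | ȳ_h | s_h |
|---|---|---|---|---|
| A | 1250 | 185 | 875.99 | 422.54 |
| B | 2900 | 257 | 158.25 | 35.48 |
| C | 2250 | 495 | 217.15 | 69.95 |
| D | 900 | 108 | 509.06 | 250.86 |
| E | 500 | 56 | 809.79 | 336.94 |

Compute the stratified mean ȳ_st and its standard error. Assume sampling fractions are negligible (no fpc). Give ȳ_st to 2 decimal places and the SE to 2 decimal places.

ȳ_st = Σ W_h ȳ_h = (1250·875.99 + 2900·158.25 + 2250·217.15 + 900·509.06 + 500·809.79)/7800 = 372.50628
V̂(ȳ_st) = Σ W_h² s_h²/n_h, with W_h = N_h/N and N = 7800:
  stratum A: (1250/7800)²·422.54²/185 = 24.7853
  stratum B: (2900/7800)²·35.48²/257 = 0.677081
  stratum C: (2250/7800)²·69.95²/495 = 0.822519
  stratum D: (900/7800)²·250.86²/108 = 7.75773
  stratum E: (500/7800)²·336.94²/56 = 8.33044
V̂(ȳ_st) = 42.3731
SE(ȳ_st) = √42.3731 = 6.50946

ȳ_st ≈ 372.51, SE ≈ 6.51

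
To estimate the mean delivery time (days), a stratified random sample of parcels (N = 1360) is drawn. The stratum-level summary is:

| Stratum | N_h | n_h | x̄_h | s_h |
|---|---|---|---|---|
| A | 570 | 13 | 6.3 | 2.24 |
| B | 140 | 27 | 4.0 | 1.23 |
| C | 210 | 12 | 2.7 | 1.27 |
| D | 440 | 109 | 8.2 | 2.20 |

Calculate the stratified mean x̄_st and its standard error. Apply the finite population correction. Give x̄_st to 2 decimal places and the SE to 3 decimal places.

x̄_st = Σ W_h x̄_h = (570·6.3 + 140·4.0 + 210·2.7 + 440·8.2)/1360 = 6.12206
V̂(x̄_st) = Σ W_h² (1 − n_h/N_h) s_h²/n_h, with W_h = N_h/N and N = 1360:
  stratum A: (570/1360)²·(1 − 13/570)·2.24²/13 = 0.0662529
  stratum B: (140/1360)²·(1 − 27/140)·1.23²/27 = 0.000479264
  stratum C: (210/1360)²·(1 − 12/210)·1.27²/12 = 0.00302157
  stratum D: (440/1360)²·(1 − 109/440)·2.20²/109 = 0.0034964
V̂(x̄_st) = 0.0732501
SE(x̄_st) = √0.0732501 = 0.270648

x̄_st ≈ 6.12, SE ≈ 0.271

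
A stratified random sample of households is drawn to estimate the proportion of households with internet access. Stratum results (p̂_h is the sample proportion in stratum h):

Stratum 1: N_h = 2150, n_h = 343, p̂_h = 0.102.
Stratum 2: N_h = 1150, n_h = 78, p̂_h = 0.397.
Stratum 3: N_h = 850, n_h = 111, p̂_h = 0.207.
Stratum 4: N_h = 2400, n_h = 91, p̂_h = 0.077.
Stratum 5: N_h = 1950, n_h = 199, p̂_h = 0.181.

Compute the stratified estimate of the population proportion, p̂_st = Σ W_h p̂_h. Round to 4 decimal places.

p̂_st ≈ 0.1635

N = 8500; stratum weights W_h = N_h/N.
p̂_st = Σ W_h p̂_h = (2150·0.102 + 1150·0.397 + 850·0.207 + 2400·0.077 + 1950·0.181)/8500 = 0.16348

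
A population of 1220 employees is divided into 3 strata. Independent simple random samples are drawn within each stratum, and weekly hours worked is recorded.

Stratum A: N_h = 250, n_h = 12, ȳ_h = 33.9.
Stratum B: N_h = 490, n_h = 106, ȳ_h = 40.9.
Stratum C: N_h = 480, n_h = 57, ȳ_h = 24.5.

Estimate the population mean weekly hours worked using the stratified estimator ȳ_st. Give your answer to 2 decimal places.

ȳ_st ≈ 33.01

N = Σ N_h = 1220. Stratum weights W_h = N_h/N.
ȳ_st = (250·33.9 + 490·40.9 + 480·24.5) / 1220 = 33.0131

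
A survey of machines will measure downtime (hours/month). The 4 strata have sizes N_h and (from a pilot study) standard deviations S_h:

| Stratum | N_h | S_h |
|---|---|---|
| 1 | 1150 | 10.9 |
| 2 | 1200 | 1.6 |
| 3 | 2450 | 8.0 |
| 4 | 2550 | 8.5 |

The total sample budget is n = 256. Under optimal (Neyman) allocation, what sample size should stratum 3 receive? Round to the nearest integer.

Neyman allocation: n_h = n · N_h S_h / Σ N_i S_i, with n = 256.
  stratum 1: N_h·S_h = 1150·10.9 = 12535.00
  stratum 2: N_h·S_h = 1200·1.6 = 1920.00
  stratum 3: N_h·S_h = 2450·8.0 = 19600.00
  stratum 4: N_h·S_h = 2550·8.5 = 21675.00
Σ N_h S_h = 55730.00
n for stratum 3 = 256·19600.00/55730.00 = 90.034 → 90

90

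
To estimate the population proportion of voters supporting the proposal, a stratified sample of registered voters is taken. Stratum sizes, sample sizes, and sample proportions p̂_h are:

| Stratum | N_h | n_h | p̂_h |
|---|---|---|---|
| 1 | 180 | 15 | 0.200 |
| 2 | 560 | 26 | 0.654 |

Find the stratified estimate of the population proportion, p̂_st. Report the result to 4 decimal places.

p̂_st ≈ 0.5436

N = 740; stratum weights W_h = N_h/N.
p̂_st = Σ W_h p̂_h = (180·0.200 + 560·0.654)/740 = 0.54357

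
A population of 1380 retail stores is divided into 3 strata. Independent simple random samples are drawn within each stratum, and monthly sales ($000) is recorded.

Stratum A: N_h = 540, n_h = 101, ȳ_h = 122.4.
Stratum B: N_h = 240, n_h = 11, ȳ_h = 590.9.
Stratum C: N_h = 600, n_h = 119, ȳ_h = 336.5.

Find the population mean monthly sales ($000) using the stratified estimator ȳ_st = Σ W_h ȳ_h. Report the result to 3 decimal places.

N = Σ N_h = 1380. Stratum weights W_h = N_h/N.
ȳ_st = (540·122.4 + 240·590.9 + 600·336.5) / 1380 = 296.96522

ȳ_st ≈ 296.965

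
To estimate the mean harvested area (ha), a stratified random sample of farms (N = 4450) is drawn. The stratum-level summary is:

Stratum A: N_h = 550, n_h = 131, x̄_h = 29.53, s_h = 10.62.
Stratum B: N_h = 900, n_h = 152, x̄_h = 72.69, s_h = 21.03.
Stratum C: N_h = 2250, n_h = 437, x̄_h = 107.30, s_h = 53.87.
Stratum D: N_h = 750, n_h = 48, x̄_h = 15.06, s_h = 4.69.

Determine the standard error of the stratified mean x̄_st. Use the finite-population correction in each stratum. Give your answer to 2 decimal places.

SE(x̄_st) ≈ 1.22

V̂(x̄_st) = Σ W_h² (1 − n_h/N_h) s_h²/n_h, with W_h = N_h/N and N = 4450:
  stratum A: (550/4450)²·(1 − 131/550)·10.62²/131 = 0.0100192
  stratum B: (900/4450)²·(1 − 152/900)·21.03²/152 = 0.0989143
  stratum C: (2250/4450)²·(1 − 437/2250)·53.87²/437 = 1.36796
  stratum D: (750/4450)²·(1 − 48/750)·4.69²/48 = 0.0121838
V̂(x̄_st) = 1.48908
SE(x̄_st) = √1.48908 = 1.22028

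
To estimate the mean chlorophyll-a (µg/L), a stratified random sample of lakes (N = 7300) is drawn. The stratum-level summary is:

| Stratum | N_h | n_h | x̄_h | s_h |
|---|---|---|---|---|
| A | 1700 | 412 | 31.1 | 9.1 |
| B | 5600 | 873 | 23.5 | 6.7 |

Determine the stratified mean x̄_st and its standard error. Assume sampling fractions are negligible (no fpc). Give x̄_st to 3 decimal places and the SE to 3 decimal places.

x̄_st = Σ W_h x̄_h = (1700·31.1 + 5600·23.5)/7300 = 25.26986
V̂(x̄_st) = Σ W_h² s_h²/n_h, with W_h = N_h/N and N = 7300:
  stratum A: (1700/7300)²·9.1²/412 = 0.0109003
  stratum B: (5600/7300)²·6.7²/873 = 0.0302598
V̂(x̄_st) = 0.0411601
SE(x̄_st) = √0.0411601 = 0.202879

x̄_st ≈ 25.270, SE ≈ 0.203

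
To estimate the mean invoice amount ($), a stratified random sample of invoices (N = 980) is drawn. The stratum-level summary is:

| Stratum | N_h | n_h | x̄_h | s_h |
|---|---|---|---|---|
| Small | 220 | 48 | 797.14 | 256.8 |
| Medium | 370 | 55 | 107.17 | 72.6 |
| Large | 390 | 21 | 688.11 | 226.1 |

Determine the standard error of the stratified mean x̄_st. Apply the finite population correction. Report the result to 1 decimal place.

V̂(x̄_st) = Σ W_h² (1 − n_h/N_h) s_h²/n_h, with W_h = N_h/N and N = 980:
  stratum Small: (220/980)²·(1 − 48/220)·256.8²/48 = 54.1312
  stratum Medium: (370/980)²·(1 − 55/370)·72.6²/55 = 11.6298
  stratum Large: (390/980)²·(1 − 21/390)·226.1²/21 = 364.771
V̂(x̄_st) = 430.532
SE(x̄_st) = √430.532 = 20.7493

SE(x̄_st) ≈ 20.7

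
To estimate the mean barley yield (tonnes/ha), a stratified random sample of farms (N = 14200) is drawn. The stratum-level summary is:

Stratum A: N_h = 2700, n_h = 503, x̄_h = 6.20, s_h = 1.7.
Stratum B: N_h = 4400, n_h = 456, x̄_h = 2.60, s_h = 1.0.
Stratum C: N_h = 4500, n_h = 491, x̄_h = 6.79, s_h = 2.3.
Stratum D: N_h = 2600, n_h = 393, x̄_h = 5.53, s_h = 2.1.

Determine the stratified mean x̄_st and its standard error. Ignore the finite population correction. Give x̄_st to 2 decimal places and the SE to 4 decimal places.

x̄_st = Σ W_h x̄_h = (2700·6.20 + 4400·2.60 + 4500·6.79 + 2600·5.53)/14200 = 5.14880
V̂(x̄_st) = Σ W_h² s_h²/n_h, with W_h = N_h/N and N = 14200:
  stratum A: (2700/14200)²·1.7²/503 = 0.000207721
  stratum B: (4400/14200)²·1.0²/456 = 0.000210554
  stratum C: (4500/14200)²·2.3²/491 = 0.00108199
  stratum D: (2600/14200)²·2.1²/393 = 0.000376198
V̂(x̄_st) = 0.00187646
SE(x̄_st) = √0.00187646 = 0.0433181

x̄_st ≈ 5.15, SE ≈ 0.0433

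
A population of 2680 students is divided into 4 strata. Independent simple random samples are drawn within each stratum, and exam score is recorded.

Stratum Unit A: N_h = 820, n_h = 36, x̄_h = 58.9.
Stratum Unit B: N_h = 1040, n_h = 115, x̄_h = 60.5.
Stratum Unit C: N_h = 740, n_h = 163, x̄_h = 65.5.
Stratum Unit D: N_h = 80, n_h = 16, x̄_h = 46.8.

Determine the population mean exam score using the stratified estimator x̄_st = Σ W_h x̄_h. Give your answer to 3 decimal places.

x̄_st ≈ 60.982

N = Σ N_h = 2680. Stratum weights W_h = N_h/N.
x̄_st = (820·58.9 + 1040·60.5 + 740·65.5 + 80·46.8) / 2680 = 60.98209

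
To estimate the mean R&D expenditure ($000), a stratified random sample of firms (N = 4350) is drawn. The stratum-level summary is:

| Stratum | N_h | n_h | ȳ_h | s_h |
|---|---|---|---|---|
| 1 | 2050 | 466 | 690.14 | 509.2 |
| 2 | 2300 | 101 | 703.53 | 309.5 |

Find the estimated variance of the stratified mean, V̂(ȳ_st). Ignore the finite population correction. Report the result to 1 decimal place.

V̂(ȳ_st) ≈ 388.7

V̂(ȳ_st) = Σ W_h² s_h²/n_h, with W_h = N_h/N and N = 4350:
  stratum 1: (2050/4350)²·509.2²/466 = 123.572
  stratum 2: (2300/4350)²·309.5²/101 = 265.141
V̂(ȳ_st) = 388.713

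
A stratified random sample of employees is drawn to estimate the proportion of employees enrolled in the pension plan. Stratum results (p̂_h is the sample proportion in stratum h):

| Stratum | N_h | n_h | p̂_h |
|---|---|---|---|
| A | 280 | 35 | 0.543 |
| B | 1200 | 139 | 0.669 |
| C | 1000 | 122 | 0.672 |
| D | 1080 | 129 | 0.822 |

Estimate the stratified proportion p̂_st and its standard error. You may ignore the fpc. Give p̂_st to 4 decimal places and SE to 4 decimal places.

p̂_st ≈ 0.7063, SE ≈ 0.0218

N = 3560; stratum weights W_h = N_h/N.
p̂_st = Σ W_h p̂_h = (280·0.543 + 1200·0.669 + 1000·0.672 + 1080·0.822)/3560 = 0.70635
V̂(p̂_st) = Σ W_h² p̂_h(1−p̂_h)/(n_h−1):
  stratum A: (280/3560)²·0.543·0.457/34 = 4.51495e-05
  stratum B: (1200/3560)²·0.669·0.331/138 = 0.000182321
  stratum C: (1000/3560)²·0.672·0.328/121 = 0.000143733
  stratum D: (1080/3560)²·0.822·0.178/128 = 0.000105203
V̂(p̂_st) = 0.000476408; SE = √V̂ = 0.0218268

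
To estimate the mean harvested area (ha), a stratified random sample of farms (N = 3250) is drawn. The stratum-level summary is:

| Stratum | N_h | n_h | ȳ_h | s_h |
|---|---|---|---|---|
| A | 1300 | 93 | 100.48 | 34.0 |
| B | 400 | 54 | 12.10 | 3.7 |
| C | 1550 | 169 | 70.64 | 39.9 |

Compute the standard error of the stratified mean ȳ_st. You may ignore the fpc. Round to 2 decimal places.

V̂(ȳ_st) = Σ W_h² s_h²/n_h, with W_h = N_h/N and N = 3250:
  stratum A: (1300/3250)²·34.0²/93 = 1.98882
  stratum B: (400/3250)²·3.7²/54 = 0.00384028
  stratum C: (1550/3250)²·39.9²/169 = 2.14267
V̂(ȳ_st) = 4.13533
SE(ȳ_st) = √4.13533 = 2.03355

SE(ȳ_st) ≈ 2.03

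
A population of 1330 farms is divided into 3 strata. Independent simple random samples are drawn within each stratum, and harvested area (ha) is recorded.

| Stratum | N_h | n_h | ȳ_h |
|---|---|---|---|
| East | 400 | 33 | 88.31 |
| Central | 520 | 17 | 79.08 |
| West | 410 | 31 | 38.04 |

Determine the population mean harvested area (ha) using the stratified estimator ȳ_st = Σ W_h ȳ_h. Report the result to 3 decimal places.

ȳ_st ≈ 69.205

N = Σ N_h = 1330. Stratum weights W_h = N_h/N.
ȳ_st = (400·88.31 + 520·79.08 + 410·38.04) / 1330 = 69.20451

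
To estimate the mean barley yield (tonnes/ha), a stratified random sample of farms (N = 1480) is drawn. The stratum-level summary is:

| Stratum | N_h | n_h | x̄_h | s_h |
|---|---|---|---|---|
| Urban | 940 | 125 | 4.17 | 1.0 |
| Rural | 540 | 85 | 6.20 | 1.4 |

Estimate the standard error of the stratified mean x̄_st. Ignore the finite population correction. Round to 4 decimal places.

SE(x̄_st) ≈ 0.0794

V̂(x̄_st) = Σ W_h² s_h²/n_h, with W_h = N_h/N and N = 1480:
  stratum Urban: (940/1480)²·1.0²/125 = 0.00322717
  stratum Rural: (540/1480)²·1.4²/85 = 0.00306974
V̂(x̄_st) = 0.00629691
SE(x̄_st) = √0.00629691 = 0.0793531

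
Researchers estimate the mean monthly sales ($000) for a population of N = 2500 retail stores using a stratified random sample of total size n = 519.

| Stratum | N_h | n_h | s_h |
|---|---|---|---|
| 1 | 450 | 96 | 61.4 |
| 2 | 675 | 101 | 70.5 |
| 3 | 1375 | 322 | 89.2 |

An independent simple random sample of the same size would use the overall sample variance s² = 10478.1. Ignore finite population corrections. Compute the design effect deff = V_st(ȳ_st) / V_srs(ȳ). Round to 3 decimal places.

V̂(ȳ_st) = Σ W_h² s_h²/n_h, with W_h = N_h/N and N = 2500:
  stratum 1: (450/2500)²·61.4²/96 = 1.27236
  stratum 2: (675/2500)²·70.5²/101 = 3.58744
  stratum 3: (1375/2500)²·89.2²/322 = 7.47479
V_st = 12.3346
V_srs = s²/n = 10478.1/519 = 20.189
deff = V_st / V_srs = 12.3346/20.189 = 0.6110

deff ≈ 0.611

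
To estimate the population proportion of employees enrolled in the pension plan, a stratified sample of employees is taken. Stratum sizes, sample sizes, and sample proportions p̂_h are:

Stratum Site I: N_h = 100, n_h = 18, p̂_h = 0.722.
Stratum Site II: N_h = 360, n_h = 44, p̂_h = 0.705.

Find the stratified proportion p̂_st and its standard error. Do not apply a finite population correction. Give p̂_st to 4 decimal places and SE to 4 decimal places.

N = 460; stratum weights W_h = N_h/N.
p̂_st = Σ W_h p̂_h = (100·0.722 + 360·0.705)/460 = 0.70870
V̂(p̂_st) = Σ W_h² p̂_h(1−p̂_h)/(n_h−1):
  stratum Site I: (100/460)²·0.722·0.278/17 = 0.000557978
  stratum Site II: (360/460)²·0.705·0.295/43 = 0.00296232
V̂(p̂_st) = 0.0035203; SE = √V̂ = 0.0593321

p̂_st ≈ 0.7087, SE ≈ 0.0593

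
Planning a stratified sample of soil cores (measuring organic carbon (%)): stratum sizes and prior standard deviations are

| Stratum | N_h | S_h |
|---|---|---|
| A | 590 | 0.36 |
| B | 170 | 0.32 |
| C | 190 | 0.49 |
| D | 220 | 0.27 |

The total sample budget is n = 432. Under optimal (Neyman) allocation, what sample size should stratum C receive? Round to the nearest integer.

Neyman allocation: n_h = n · N_h S_h / Σ N_i S_i, with n = 432.
  stratum A: N_h·S_h = 590·0.36 = 212.40
  stratum B: N_h·S_h = 170·0.32 = 54.40
  stratum C: N_h·S_h = 190·0.49 = 93.10
  stratum D: N_h·S_h = 220·0.27 = 59.40
Σ N_h S_h = 419.30
n for stratum C = 432·93.10/419.30 = 95.920 → 96

96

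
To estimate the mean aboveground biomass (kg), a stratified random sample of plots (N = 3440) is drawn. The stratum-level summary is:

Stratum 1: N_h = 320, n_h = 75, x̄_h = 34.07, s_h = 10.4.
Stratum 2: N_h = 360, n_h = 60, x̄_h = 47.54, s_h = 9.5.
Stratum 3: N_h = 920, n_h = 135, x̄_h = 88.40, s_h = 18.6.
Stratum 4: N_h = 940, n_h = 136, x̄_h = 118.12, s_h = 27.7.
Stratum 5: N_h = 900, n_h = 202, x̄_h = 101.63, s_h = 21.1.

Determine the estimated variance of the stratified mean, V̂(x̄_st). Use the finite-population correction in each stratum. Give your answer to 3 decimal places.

V̂(x̄_st) = Σ W_h² (1 − n_h/N_h) s_h²/n_h, with W_h = N_h/N and N = 3440:
  stratum 1: (320/3440)²·(1 − 75/320)·10.4²/75 = 0.00955443
  stratum 2: (360/3440)²·(1 − 60/360)·9.5²/60 = 0.0137279
  stratum 3: (920/3440)²·(1 − 135/920)·18.6²/135 = 0.156399
  stratum 4: (940/3440)²·(1 − 136/940)·27.7²/136 = 0.360319
  stratum 5: (900/3440)²·(1 − 202/900)·21.1²/202 = 0.117002
V̂(x̄_st) = 0.657003

V̂(x̄_st) ≈ 0.657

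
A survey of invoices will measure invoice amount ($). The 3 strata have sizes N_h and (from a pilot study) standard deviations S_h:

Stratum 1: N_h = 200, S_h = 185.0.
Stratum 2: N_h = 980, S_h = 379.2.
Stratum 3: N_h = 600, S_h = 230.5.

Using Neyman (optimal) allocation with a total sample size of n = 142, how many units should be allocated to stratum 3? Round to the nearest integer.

36

Neyman allocation: n_h = n · N_h S_h / Σ N_i S_i, with n = 142.
  stratum 1: N_h·S_h = 200·185.0 = 37000.00
  stratum 2: N_h·S_h = 980·379.2 = 371616.00
  stratum 3: N_h·S_h = 600·230.5 = 138300.00
Σ N_h S_h = 546916.00
n for stratum 3 = 142·138300.00/546916.00 = 35.908 → 36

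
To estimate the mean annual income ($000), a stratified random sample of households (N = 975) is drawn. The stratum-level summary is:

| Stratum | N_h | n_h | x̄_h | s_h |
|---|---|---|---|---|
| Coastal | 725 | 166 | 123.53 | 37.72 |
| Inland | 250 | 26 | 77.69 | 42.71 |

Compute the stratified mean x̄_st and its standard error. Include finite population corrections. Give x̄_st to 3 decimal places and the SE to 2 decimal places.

x̄_st = Σ W_h x̄_h = (725·123.53 + 250·77.69)/975 = 111.77615
V̂(x̄_st) = Σ W_h² (1 − n_h/N_h) s_h²/n_h, with W_h = N_h/N and N = 975:
  stratum Coastal: (725/975)²·(1 − 166/725)·37.72²/166 = 3.65406
  stratum Inland: (250/975)²·(1 − 26/250)·42.71²/26 = 4.13299
V̂(x̄_st) = 7.78705
SE(x̄_st) = √7.78705 = 2.79053

x̄_st ≈ 111.776, SE ≈ 2.79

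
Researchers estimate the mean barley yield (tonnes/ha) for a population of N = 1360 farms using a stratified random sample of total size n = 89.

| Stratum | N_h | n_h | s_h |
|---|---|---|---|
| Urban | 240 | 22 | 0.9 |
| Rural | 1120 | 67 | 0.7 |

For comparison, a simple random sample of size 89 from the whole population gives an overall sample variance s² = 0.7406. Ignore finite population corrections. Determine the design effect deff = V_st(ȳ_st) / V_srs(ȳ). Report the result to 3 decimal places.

V̂(ȳ_st) = Σ W_h² s_h²/n_h, with W_h = N_h/N and N = 1360:
  stratum Urban: (240/1360)²·0.9²/22 = 0.00114659
  stratum Rural: (1120/1360)²·0.7²/67 = 0.00495998
V_st = 0.00610656
V_srs = s²/n = 0.7406/89 = 0.00832135
deff = V_st / V_srs = 0.00610656/0.00832135 = 0.7338

deff ≈ 0.734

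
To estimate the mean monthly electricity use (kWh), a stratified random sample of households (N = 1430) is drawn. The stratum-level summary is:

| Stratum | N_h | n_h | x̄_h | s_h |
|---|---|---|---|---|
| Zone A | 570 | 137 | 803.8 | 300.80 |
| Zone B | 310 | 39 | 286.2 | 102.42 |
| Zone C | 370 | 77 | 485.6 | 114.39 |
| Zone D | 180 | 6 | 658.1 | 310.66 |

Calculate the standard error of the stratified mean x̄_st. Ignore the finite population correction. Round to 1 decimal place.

SE(x̄_st) ≈ 19.6

V̂(x̄_st) = Σ W_h² s_h²/n_h, with W_h = N_h/N and N = 1430:
  stratum Zone A: (570/1430)²·300.80²/137 = 104.933
  stratum Zone B: (310/1430)²·102.42²/39 = 12.6403
  stratum Zone C: (370/1430)²·114.39²/77 = 11.3767
  stratum Zone D: (180/1430)²·310.66²/6 = 254.855
V̂(x̄_st) = 383.805
SE(x̄_st) = √383.805 = 19.5909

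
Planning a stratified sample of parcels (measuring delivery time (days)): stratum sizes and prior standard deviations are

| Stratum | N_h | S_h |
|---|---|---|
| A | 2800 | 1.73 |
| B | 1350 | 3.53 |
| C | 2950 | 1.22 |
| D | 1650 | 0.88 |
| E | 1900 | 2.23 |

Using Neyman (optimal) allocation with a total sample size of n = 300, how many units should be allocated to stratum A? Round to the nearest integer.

77

Neyman allocation: n_h = n · N_h S_h / Σ N_i S_i, with n = 300.
  stratum A: N_h·S_h = 2800·1.73 = 4844.00
  stratum B: N_h·S_h = 1350·3.53 = 4765.50
  stratum C: N_h·S_h = 2950·1.22 = 3599.00
  stratum D: N_h·S_h = 1650·0.88 = 1452.00
  stratum E: N_h·S_h = 1900·2.23 = 4237.00
Σ N_h S_h = 18897.50
n for stratum A = 300·4844.00/18897.50 = 76.899 → 77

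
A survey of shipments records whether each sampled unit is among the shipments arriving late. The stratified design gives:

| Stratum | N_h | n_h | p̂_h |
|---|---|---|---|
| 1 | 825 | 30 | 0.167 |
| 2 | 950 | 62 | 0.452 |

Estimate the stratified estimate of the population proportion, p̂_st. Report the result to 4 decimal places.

N = 1775; stratum weights W_h = N_h/N.
p̂_st = Σ W_h p̂_h = (825·0.167 + 950·0.452)/1775 = 0.31954

p̂_st ≈ 0.3195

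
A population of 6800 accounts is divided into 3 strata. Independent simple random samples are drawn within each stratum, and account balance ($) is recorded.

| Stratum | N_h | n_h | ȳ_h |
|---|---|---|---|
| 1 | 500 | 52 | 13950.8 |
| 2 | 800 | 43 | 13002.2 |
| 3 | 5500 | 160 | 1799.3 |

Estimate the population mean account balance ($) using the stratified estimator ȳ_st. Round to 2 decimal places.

N = Σ N_h = 6800. Stratum weights W_h = N_h/N.
ȳ_st = (500·13950.8 + 800·13002.2 + 5500·1799.3) / 6800 = 4010.7809

ȳ_st ≈ 4010.78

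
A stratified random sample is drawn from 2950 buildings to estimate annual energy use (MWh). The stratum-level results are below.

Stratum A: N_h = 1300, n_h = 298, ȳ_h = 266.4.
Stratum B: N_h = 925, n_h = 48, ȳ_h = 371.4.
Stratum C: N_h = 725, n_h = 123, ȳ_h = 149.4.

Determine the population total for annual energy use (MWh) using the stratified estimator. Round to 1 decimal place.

τ̂_st ≈ 798180.0

τ̂_st = Σ N_h ȳ_h = 1300·266.4 + 925·371.4 + 725·149.4 = 798180.0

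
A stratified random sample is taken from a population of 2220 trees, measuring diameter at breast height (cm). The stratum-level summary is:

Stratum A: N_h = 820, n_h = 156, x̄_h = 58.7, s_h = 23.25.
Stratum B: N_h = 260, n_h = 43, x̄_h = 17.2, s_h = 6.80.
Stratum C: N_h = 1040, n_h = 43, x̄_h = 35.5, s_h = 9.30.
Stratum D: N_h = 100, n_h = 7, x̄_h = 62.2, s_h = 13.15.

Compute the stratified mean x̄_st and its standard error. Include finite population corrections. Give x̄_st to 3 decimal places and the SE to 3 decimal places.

x̄_st ≈ 43.129, SE ≈ 0.930

x̄_st = Σ W_h x̄_h = (820·58.7 + 260·17.2 + 1040·35.5 + 100·62.2)/2220 = 43.12883
V̂(x̄_st) = Σ W_h² (1 − n_h/N_h) s_h²/n_h, with W_h = N_h/N and N = 2220:
  stratum A: (820/2220)²·(1 − 156/820)·23.25²/156 = 0.382822
  stratum B: (260/2220)²·(1 − 43/260)·6.80²/43 = 0.0123105
  stratum C: (1040/2220)²·(1 − 43/1040)·9.30²/43 = 0.423175
  stratum D: (100/2220)²·(1 − 7/100)·13.15²/7 = 0.0466155
V̂(x̄_st) = 0.864923
SE(x̄_st) = √0.864923 = 0.930013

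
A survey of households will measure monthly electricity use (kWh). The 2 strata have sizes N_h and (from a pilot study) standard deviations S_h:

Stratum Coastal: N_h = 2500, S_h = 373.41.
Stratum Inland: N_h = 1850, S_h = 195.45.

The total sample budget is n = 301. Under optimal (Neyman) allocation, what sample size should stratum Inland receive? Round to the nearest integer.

Neyman allocation: n_h = n · N_h S_h / Σ N_i S_i, with n = 301.
  stratum Coastal: N_h·S_h = 2500·373.41 = 933525.00
  stratum Inland: N_h·S_h = 1850·195.45 = 361582.50
Σ N_h S_h = 1295107.50
n for stratum Inland = 301·361582.50/1295107.50 = 84.037 → 84

84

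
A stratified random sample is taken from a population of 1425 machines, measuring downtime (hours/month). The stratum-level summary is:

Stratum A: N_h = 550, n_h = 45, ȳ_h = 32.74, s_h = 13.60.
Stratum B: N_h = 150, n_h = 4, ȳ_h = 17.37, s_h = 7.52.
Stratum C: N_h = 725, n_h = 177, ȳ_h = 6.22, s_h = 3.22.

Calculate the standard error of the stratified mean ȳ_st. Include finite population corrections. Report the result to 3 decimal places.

V̂(ȳ_st) = Σ W_h² (1 − n_h/N_h) s_h²/n_h, with W_h = N_h/N and N = 1425:
  stratum A: (550/1425)²·(1 − 45/550)·13.60²/45 = 0.562198
  stratum B: (150/1425)²·(1 − 4/150)·7.52²/4 = 0.152472
  stratum C: (725/1425)²·(1 − 177/725)·3.22²/177 = 0.0114611
V̂(ȳ_st) = 0.726132
SE(ȳ_st) = √0.726132 = 0.852134

SE(ȳ_st) ≈ 0.852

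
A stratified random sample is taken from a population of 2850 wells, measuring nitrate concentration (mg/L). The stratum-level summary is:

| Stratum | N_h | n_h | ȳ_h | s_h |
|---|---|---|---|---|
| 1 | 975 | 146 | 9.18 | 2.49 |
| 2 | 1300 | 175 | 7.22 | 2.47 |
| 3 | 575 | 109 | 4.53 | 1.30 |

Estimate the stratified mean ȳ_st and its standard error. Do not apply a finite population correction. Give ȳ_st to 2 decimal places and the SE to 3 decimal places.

ȳ_st ≈ 7.35, SE ≈ 0.113

ȳ_st = Σ W_h ȳ_h = (975·9.18 + 1300·7.22 + 575·4.53)/2850 = 7.34781
V̂(ȳ_st) = Σ W_h² s_h²/n_h, with W_h = N_h/N and N = 2850:
  stratum 1: (975/2850)²·2.49²/146 = 0.0049701
  stratum 2: (1300/2850)²·2.47²/175 = 0.00725359
  stratum 3: (575/2850)²·1.30²/109 = 0.000631112
V̂(ȳ_st) = 0.0128548
SE(ȳ_st) = √0.0128548 = 0.113379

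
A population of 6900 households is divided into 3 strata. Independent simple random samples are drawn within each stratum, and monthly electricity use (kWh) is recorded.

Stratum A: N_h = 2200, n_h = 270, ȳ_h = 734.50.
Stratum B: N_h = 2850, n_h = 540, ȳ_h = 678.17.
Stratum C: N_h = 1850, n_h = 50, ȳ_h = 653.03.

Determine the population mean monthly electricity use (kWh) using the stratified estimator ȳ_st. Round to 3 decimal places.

N = Σ N_h = 6900. Stratum weights W_h = N_h/N.
ȳ_st = (2200·734.50 + 2850·678.17 + 1850·653.03) / 6900 = 689.38986

ȳ_st ≈ 689.390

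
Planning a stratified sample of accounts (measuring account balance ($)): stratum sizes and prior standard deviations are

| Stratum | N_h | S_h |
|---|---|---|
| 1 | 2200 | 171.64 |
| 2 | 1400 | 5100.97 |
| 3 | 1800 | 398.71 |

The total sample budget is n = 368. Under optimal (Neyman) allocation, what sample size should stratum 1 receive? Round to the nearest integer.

Neyman allocation: n_h = n · N_h S_h / Σ N_i S_i, with n = 368.
  stratum 1: N_h·S_h = 2200·171.64 = 377608.00
  stratum 2: N_h·S_h = 1400·5100.97 = 7141358.00
  stratum 3: N_h·S_h = 1800·398.71 = 717678.00
Σ N_h S_h = 8236644.00
n for stratum 1 = 368·377608.00/8236644.00 = 16.871 → 17

17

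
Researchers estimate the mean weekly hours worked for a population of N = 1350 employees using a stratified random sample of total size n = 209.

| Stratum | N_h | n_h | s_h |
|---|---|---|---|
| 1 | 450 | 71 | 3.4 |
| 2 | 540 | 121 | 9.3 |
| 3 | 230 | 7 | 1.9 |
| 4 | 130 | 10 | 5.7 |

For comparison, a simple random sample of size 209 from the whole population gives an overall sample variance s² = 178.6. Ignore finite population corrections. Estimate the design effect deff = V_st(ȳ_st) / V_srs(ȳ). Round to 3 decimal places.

V̂(ȳ_st) = Σ W_h² s_h²/n_h, with W_h = N_h/N and N = 1350:
  stratum 1: (450/1350)²·3.4²/71 = 0.0180908
  stratum 2: (540/1350)²·9.3²/121 = 0.114367
  stratum 3: (230/1350)²·1.9²/7 = 0.0149692
  stratum 4: (130/1350)²·5.7²/10 = 0.0301279
V_st = 0.177555
V_srs = s²/n = 178.6/209 = 0.854545
deff = V_st / V_srs = 0.177555/0.854545 = 0.2078

deff ≈ 0.208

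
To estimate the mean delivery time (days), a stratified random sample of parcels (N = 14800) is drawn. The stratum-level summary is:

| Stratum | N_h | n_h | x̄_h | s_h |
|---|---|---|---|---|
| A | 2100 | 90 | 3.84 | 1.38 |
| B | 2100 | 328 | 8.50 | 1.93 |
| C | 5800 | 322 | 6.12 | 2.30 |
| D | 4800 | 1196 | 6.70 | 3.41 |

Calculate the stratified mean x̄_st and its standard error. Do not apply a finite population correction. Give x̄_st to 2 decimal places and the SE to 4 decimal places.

x̄_st ≈ 6.32, SE ≈ 0.0648

x̄_st = Σ W_h x̄_h = (2100·3.84 + 2100·8.50 + 5800·6.12 + 4800·6.70)/14800 = 6.32230
V̂(x̄_st) = Σ W_h² s_h²/n_h, with W_h = N_h/N and N = 14800:
  stratum A: (2100/14800)²·1.38²/90 = 0.000426021
  stratum B: (2100/14800)²·1.93²/328 = 0.000228642
  stratum C: (5800/14800)²·2.30²/322 = 0.00252309
  stratum D: (4800/14800)²·3.41²/1196 = 0.00102267
V̂(x̄_st) = 0.00420042
SE(x̄_st) = √0.00420042 = 0.0648107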